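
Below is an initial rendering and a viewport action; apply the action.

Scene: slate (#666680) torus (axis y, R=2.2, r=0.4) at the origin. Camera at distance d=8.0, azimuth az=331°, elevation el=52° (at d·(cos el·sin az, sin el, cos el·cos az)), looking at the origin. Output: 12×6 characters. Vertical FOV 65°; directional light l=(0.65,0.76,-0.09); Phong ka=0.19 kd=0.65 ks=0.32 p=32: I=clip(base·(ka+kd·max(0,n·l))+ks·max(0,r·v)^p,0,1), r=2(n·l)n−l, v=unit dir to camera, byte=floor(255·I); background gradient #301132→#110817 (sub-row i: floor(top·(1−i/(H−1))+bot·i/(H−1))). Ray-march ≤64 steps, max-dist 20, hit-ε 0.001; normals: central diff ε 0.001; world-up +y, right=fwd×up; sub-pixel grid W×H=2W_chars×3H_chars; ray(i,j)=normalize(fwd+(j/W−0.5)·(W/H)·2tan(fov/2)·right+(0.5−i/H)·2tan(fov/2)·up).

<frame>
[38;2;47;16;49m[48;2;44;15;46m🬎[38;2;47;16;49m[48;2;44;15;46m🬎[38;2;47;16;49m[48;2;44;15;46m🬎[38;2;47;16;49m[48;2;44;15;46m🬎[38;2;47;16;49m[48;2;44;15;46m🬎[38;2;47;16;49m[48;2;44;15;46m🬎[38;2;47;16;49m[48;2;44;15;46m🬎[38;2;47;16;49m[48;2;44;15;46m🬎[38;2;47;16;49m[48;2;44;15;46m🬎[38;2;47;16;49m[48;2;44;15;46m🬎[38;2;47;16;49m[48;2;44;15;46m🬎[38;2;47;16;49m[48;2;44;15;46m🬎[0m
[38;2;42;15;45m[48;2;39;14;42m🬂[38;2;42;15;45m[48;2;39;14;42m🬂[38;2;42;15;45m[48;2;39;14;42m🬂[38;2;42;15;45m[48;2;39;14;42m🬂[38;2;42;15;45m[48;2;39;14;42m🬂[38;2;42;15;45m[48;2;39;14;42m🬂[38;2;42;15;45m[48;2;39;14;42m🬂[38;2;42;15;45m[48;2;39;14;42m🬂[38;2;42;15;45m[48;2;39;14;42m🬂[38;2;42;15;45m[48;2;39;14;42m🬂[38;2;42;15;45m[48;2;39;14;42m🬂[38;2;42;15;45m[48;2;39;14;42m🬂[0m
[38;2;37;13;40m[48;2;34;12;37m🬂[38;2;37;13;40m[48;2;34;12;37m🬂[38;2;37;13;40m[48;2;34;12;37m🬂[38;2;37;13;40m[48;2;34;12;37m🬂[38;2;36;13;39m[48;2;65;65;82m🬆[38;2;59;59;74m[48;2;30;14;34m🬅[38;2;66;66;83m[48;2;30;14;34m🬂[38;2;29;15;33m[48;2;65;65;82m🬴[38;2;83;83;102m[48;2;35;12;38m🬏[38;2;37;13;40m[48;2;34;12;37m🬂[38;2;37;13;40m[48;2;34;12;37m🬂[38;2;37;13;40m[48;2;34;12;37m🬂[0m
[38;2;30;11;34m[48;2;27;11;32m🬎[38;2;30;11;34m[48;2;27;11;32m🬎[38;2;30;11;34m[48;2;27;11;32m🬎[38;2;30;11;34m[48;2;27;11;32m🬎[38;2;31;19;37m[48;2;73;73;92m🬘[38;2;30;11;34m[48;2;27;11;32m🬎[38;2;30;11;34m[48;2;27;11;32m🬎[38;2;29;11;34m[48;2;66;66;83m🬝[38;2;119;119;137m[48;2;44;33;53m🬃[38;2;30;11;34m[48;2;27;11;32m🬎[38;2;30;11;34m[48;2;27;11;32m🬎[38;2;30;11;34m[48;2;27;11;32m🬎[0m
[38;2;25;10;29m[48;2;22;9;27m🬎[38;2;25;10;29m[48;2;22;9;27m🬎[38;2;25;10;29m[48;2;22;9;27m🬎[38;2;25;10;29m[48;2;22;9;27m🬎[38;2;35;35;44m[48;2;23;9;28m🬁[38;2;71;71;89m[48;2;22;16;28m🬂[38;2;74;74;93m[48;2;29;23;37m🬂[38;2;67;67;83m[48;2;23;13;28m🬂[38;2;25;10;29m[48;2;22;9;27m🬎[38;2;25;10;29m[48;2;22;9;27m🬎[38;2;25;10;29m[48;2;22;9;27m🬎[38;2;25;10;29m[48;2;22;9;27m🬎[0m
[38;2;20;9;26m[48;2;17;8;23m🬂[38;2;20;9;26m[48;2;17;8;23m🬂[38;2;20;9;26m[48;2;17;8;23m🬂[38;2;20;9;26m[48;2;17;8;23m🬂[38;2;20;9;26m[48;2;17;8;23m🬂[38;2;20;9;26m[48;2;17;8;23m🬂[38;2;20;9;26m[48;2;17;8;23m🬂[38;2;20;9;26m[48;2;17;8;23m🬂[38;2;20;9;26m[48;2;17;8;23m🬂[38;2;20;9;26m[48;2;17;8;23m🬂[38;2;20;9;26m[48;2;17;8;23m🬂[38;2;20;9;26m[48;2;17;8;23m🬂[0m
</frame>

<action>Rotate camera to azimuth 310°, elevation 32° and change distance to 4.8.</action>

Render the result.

<frame>
[38;2;47;16;49m[48;2;44;15;46m🬎[38;2;47;16;49m[48;2;44;15;46m🬎[38;2;47;16;49m[48;2;44;15;46m🬎[38;2;47;16;49m[48;2;44;15;46m🬎[38;2;47;16;49m[48;2;44;15;46m🬎[38;2;47;16;49m[48;2;44;15;46m🬎[38;2;47;16;49m[48;2;44;15;46m🬎[38;2;47;16;49m[48;2;44;15;46m🬎[38;2;47;16;49m[48;2;44;15;46m🬎[38;2;47;16;49m[48;2;44;15;46m🬎[38;2;47;16;49m[48;2;44;15;46m🬎[38;2;47;16;49m[48;2;44;15;46m🬎[0m
[38;2;42;15;45m[48;2;39;14;42m🬂[38;2;42;15;45m[48;2;39;14;42m🬂[38;2;42;15;45m[48;2;39;14;42m🬂[38;2;42;15;45m[48;2;39;14;42m🬂[38;2;42;15;45m[48;2;39;14;42m🬂[38;2;42;15;45m[48;2;39;14;42m🬂[38;2;42;15;45m[48;2;39;14;42m🬂[38;2;42;15;45m[48;2;39;14;42m🬂[38;2;42;15;45m[48;2;39;14;42m🬂[38;2;42;15;45m[48;2;39;14;42m🬂[38;2;42;15;45m[48;2;39;14;42m🬂[38;2;42;15;45m[48;2;39;14;42m🬂[0m
[38;2;37;13;40m[48;2;34;12;37m🬂[38;2;37;13;40m[48;2;34;12;37m🬂[38;2;35;12;38m[48;2;65;65;81m🬝[38;2;40;23;46m[48;2;90;90;108m🬥[38;2;61;61;77m[48;2;28;17;33m🬅[38;2;63;63;76m[48;2;26;15;30m🬂[38;2;42;42;53m[48;2;26;15;30m🬂[38;2;66;66;83m[48;2;26;15;30m🬂[38;2;55;55;68m[48;2;26;17;31m🬇[38;2;36;13;39m[48;2;61;61;76m🬎[38;2;37;13;40m[48;2;34;12;37m🬂[38;2;37;13;40m[48;2;34;12;37m🬂[0m
[38;2;30;11;34m[48;2;27;11;32m🬎[38;2;30;11;34m[48;2;27;11;32m🬎[38;2;72;72;91m[48;2;45;45;57m▐[38;2;25;13;30m[48;2;78;78;98m▐[38;2;30;11;34m[48;2;27;11;32m🬎[38;2;30;11;34m[48;2;27;11;32m🬎[38;2;30;11;34m[48;2;27;11;32m🬎[38;2;30;11;34m[48;2;27;11;32m🬎[38;2;28;11;33m[48;2;19;19;24m🬺[38;2;43;43;55m[48;2;80;80;98m🬄[38;2;65;65;82m[48;2;29;11;33m▌[38;2;30;11;34m[48;2;27;11;32m🬎[0m
[38;2;25;10;29m[48;2;22;9;27m🬎[38;2;25;10;29m[48;2;22;9;27m🬎[38;2;47;47;59m[48;2;21;18;26m🬁[38;2;64;64;80m[48;2;28;28;35m🬊[38;2;71;71;90m[48;2;35;29;43m🬌[38;2;26;10;30m[48;2;61;61;78m🬂[38;2;26;10;30m[48;2;64;64;80m🬂[38;2;37;29;46m[48;2;106;106;124m🬰[38;2;123;123;139m[48;2;59;59;74m🬃[38;2;133;133;150m[48;2;40;40;51m🬀[38;2;47;47;58m[48;2;23;12;28m🬀[38;2;25;10;29m[48;2;22;9;27m🬎[0m
[38;2;20;9;26m[48;2;17;8;23m🬂[38;2;20;9;26m[48;2;17;8;23m🬂[38;2;20;9;26m[48;2;17;8;23m🬂[38;2;19;19;24m[48;2;17;8;23m🬂[38;2;19;19;24m[48;2;17;8;23m🬎[38;2;24;24;30m[48;2;18;13;23m🬂[38;2;28;28;35m[48;2;18;13;23m🬂[38;2;26;26;32m[48;2;18;13;23m🬂[38;2;19;19;24m[48;2;17;8;23m🬆[38;2;19;19;24m[48;2;18;8;24m🬀[38;2;20;9;26m[48;2;17;8;23m🬂[38;2;20;9;26m[48;2;17;8;23m🬂[0m
</frame>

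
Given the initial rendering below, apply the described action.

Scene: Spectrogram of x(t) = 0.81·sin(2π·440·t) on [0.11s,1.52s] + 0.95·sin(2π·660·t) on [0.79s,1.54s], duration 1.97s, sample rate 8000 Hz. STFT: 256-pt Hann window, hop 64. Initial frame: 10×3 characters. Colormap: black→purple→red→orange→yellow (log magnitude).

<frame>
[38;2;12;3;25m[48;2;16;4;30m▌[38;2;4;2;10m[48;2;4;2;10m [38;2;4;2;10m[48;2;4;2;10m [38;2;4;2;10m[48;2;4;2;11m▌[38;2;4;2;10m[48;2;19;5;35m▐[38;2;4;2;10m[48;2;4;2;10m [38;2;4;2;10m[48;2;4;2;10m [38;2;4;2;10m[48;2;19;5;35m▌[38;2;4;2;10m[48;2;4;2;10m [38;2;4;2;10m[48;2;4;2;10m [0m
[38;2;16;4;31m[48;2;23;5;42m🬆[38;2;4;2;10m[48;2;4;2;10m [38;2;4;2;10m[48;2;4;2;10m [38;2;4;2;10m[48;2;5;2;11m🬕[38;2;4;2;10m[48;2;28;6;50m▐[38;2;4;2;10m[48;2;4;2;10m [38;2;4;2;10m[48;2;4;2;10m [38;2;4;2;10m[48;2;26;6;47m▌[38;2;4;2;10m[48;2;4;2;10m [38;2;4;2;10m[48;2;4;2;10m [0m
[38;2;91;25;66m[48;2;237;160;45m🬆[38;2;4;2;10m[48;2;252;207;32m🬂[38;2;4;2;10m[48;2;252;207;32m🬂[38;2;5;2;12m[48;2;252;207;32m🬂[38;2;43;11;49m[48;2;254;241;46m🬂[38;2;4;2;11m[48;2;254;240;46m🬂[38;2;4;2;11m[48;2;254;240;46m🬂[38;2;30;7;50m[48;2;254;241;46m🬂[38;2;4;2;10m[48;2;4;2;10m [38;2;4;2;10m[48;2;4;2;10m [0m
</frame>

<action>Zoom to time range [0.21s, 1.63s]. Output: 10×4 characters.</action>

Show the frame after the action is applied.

<frame>
[38;2;4;2;10m[48;2;4;2;10m [38;2;4;2;10m[48;2;4;2;10m [38;2;4;2;10m[48;2;4;2;10m [38;2;4;2;10m[48;2;4;2;10m [38;2;4;2;10m[48;2;17;4;32m▐[38;2;4;2;10m[48;2;4;2;10m [38;2;4;2;10m[48;2;4;2;10m [38;2;4;2;10m[48;2;4;2;10m [38;2;4;2;10m[48;2;4;2;10m [38;2;11;3;22m[48;2;18;4;34m▐[0m
[38;2;4;2;10m[48;2;4;2;10m [38;2;4;2;10m[48;2;4;2;10m [38;2;4;2;10m[48;2;4;2;10m [38;2;4;2;10m[48;2;4;2;10m [38;2;4;2;10m[48;2;20;5;37m▐[38;2;4;2;10m[48;2;4;2;10m [38;2;4;2;10m[48;2;4;2;10m [38;2;4;2;10m[48;2;4;2;10m [38;2;4;2;10m[48;2;4;2;10m [38;2;14;3;27m[48;2;21;5;38m▐[0m
[38;2;4;2;10m[48;2;4;2;10m [38;2;4;2;10m[48;2;4;2;10m [38;2;4;2;10m[48;2;4;2;10m [38;2;4;2;10m[48;2;4;2;10m [38;2;9;3;19m[48;2;41;9;71m🬨[38;2;4;2;10m[48;2;4;2;10m [38;2;4;2;10m[48;2;4;2;10m [38;2;4;2;10m[48;2;4;2;10m [38;2;4;2;10m[48;2;4;2;10m [38;2;25;6;46m[48;2;42;9;74m🬎[0m
[38;2;5;2;11m[48;2;254;233;43m🬰[38;2;5;2;11m[48;2;254;233;43m🬰[38;2;5;2;11m[48;2;254;233;43m🬰[38;2;5;2;11m[48;2;254;233;43m🬰[38;2;253;224;39m[48;2;26;6;48m🬎[38;2;253;224;39m[48;2;6;2;14m🬎[38;2;253;224;39m[48;2;6;2;14m🬎[38;2;253;224;39m[48;2;6;2;14m🬎[38;2;253;224;39m[48;2;6;2;14m🬎[38;2;252;211;34m[48;2;98;24;86m🬎[0m
</frame>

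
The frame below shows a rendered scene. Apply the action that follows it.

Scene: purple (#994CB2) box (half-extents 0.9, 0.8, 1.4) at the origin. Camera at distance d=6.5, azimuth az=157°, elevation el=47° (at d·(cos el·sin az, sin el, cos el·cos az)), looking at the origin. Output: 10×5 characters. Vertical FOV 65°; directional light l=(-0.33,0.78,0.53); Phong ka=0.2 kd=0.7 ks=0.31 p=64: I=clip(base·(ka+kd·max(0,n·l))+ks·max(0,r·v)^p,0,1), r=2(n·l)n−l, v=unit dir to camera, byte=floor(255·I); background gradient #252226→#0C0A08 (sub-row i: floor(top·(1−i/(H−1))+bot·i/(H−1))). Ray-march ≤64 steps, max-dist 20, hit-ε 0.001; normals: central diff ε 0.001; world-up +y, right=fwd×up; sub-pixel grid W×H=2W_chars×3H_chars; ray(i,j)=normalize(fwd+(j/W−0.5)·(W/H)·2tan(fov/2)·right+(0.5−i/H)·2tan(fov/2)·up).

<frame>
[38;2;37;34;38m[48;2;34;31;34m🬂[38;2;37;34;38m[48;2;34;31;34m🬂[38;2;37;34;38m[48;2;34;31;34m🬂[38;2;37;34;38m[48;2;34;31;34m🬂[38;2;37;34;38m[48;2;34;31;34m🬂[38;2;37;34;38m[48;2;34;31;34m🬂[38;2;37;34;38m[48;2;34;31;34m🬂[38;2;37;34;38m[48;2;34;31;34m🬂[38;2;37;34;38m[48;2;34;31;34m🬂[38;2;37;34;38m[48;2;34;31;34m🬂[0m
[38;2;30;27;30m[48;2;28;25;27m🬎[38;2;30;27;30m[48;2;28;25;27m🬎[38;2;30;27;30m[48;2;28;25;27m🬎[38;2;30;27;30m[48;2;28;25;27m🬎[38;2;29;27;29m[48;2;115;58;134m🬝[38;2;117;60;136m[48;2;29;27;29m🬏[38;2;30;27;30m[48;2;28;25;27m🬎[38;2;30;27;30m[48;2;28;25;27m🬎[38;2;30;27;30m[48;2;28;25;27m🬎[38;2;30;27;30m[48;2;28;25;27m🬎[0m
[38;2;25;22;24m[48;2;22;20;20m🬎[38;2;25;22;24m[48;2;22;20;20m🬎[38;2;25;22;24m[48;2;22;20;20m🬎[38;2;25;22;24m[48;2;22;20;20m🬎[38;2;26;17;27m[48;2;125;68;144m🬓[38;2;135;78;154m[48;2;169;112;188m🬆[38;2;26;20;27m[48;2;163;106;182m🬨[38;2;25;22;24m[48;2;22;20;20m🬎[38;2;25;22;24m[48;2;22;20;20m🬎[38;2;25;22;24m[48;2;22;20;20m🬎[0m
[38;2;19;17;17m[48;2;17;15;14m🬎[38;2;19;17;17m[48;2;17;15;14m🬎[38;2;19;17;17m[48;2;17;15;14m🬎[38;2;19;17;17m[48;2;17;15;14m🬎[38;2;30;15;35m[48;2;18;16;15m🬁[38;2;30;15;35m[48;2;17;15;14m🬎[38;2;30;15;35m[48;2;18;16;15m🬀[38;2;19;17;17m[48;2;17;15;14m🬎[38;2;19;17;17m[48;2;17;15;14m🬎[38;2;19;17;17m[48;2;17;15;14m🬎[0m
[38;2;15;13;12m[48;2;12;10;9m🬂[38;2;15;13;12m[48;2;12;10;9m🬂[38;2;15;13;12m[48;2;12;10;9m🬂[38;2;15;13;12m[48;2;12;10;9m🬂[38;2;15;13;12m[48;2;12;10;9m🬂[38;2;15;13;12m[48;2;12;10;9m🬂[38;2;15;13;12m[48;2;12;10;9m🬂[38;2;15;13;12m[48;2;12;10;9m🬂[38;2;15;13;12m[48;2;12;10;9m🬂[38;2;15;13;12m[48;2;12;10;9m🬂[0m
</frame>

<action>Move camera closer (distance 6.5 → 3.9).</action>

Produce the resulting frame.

<frame>
[38;2;37;34;38m[48;2;34;31;34m🬂[38;2;37;34;38m[48;2;34;31;34m🬂[38;2;37;34;38m[48;2;34;31;34m🬂[38;2;37;34;38m[48;2;34;31;34m🬂[38;2;37;34;38m[48;2;34;31;34m🬂[38;2;37;34;38m[48;2;34;31;34m🬂[38;2;37;34;38m[48;2;34;31;34m🬂[38;2;37;34;38m[48;2;34;31;34m🬂[38;2;37;34;38m[48;2;34;31;34m🬂[38;2;37;34;38m[48;2;34;31;34m🬂[0m
[38;2;30;27;30m[48;2;28;25;27m🬎[38;2;30;27;30m[48;2;28;25;27m🬎[38;2;30;27;30m[48;2;28;25;27m🬎[38;2;114;56;132m[48;2;30;27;29m🬩[38;2;31;28;31m[48;2;114;56;133m🬂[38;2;31;28;31m[48;2;116;58;134m🬂[38;2;118;61;137m[48;2;29;27;29m🬏[38;2;30;27;30m[48;2;28;25;27m🬎[38;2;30;27;30m[48;2;28;25;27m🬎[38;2;30;27;30m[48;2;28;25;27m🬎[0m
[38;2;25;22;24m[48;2;22;20;20m🬎[38;2;25;22;24m[48;2;22;20;20m🬎[38;2;25;22;24m[48;2;22;20;20m🬎[38;2;114;57;133m[48;2;24;20;24m🬁[38;2;118;61;137m[48;2;133;76;152m🬕[38;2;135;78;154m[48;2;169;112;188m🬆[38;2;134;76;152m[48;2;163;106;182m🬨[38;2;25;22;24m[48;2;121;64;140m🬊[38;2;25;22;24m[48;2;22;20;20m🬎[38;2;25;22;24m[48;2;22;20;20m🬎[0m
[38;2;19;17;17m[48;2;17;15;14m🬎[38;2;19;17;17m[48;2;17;15;14m🬎[38;2;19;17;17m[48;2;17;15;14m🬎[38;2;19;17;17m[48;2;17;15;14m🬎[38;2;129;72;148m[48;2;22;15;21m🬊[38;2;163;105;181m[48;2;30;15;35m🬎[38;2;160;103;179m[48;2;30;15;35m🬂[38;2;30;15;35m[48;2;18;15;15m🬕[38;2;19;17;17m[48;2;17;15;14m🬎[38;2;19;17;17m[48;2;17;15;14m🬎[0m
[38;2;15;13;12m[48;2;12;10;9m🬂[38;2;15;13;12m[48;2;12;10;9m🬂[38;2;15;13;12m[48;2;12;10;9m🬂[38;2;15;13;12m[48;2;12;10;9m🬂[38;2;30;15;35m[48;2;13;11;9m🬉[38;2;30;15;35m[48;2;12;10;8m🬆[38;2;30;15;35m[48;2;13;11;9m🬀[38;2;15;13;12m[48;2;12;10;9m🬂[38;2;15;13;12m[48;2;12;10;9m🬂[38;2;15;13;12m[48;2;12;10;9m🬂[0m
</frame>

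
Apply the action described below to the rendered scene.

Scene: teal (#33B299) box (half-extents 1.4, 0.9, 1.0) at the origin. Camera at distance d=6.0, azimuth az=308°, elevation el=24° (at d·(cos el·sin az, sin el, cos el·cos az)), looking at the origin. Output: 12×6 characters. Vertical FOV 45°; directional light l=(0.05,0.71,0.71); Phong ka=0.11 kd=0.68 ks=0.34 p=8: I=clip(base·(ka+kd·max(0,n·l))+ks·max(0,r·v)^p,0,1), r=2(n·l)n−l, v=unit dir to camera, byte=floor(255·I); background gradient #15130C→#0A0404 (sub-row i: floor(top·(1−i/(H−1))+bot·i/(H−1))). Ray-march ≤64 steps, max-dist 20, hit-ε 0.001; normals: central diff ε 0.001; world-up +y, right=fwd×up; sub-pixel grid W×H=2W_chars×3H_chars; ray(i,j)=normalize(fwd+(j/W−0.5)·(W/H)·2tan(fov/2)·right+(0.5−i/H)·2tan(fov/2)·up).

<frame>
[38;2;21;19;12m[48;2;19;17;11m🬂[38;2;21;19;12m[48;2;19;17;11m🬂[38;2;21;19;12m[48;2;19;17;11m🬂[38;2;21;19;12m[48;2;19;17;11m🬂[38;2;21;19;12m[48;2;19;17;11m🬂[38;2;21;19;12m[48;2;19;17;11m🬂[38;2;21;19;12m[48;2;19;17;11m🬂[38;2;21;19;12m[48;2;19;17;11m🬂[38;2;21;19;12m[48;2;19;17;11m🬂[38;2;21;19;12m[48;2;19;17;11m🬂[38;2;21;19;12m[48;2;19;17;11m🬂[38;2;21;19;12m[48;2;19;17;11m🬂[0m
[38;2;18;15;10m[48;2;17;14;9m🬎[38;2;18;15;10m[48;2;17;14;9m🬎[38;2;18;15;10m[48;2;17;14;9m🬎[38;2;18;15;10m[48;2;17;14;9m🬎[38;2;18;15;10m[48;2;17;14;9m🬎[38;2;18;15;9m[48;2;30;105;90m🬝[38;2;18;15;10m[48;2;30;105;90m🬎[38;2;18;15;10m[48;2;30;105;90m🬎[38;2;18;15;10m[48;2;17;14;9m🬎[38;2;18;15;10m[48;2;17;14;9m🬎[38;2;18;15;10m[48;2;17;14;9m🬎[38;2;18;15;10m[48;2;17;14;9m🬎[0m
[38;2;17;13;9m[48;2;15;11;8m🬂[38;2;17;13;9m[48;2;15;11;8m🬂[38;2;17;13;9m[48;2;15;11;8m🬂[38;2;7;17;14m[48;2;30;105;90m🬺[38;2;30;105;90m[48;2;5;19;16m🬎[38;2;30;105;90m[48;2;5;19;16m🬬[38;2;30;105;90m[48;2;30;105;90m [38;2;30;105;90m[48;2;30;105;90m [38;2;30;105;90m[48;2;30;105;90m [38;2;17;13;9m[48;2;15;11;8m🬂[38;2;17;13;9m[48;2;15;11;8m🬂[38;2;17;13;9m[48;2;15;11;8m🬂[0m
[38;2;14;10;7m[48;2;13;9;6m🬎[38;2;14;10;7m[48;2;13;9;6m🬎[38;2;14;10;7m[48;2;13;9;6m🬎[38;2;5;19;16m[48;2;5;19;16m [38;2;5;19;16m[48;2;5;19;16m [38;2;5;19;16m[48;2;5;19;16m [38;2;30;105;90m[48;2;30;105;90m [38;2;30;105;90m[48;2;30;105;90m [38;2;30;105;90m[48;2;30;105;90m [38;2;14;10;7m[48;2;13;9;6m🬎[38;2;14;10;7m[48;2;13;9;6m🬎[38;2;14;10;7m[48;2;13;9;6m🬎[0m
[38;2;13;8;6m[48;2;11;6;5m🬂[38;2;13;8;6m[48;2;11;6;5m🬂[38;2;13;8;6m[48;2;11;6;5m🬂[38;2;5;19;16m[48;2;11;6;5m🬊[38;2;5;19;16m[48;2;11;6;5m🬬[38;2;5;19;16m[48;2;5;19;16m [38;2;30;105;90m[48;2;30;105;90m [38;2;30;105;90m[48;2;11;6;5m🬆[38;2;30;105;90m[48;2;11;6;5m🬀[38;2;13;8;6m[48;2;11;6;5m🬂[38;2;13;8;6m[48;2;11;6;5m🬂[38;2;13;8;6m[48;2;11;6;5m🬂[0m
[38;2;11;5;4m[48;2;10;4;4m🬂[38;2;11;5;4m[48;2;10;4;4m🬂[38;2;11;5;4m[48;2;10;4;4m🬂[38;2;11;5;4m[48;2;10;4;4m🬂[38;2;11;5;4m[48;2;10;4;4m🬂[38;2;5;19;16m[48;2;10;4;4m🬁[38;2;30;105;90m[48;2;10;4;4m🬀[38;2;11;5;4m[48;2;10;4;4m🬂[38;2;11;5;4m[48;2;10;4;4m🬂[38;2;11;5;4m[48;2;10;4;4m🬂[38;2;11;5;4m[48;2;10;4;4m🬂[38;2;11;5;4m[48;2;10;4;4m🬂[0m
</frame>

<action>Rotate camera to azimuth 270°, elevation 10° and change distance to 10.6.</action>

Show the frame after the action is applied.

<frame>
[38;2;21;19;12m[48;2;19;17;11m🬂[38;2;21;19;12m[48;2;19;17;11m🬂[38;2;21;19;12m[48;2;19;17;11m🬂[38;2;21;19;12m[48;2;19;17;11m🬂[38;2;21;19;12m[48;2;19;17;11m🬂[38;2;21;19;12m[48;2;19;17;11m🬂[38;2;21;19;12m[48;2;19;17;11m🬂[38;2;21;19;12m[48;2;19;17;11m🬂[38;2;21;19;12m[48;2;19;17;11m🬂[38;2;21;19;12m[48;2;19;17;11m🬂[38;2;21;19;12m[48;2;19;17;11m🬂[38;2;21;19;12m[48;2;19;17;11m🬂[0m
[38;2;18;15;10m[48;2;17;14;9m🬎[38;2;18;15;10m[48;2;17;14;9m🬎[38;2;18;15;10m[48;2;17;14;9m🬎[38;2;18;15;10m[48;2;17;14;9m🬎[38;2;18;15;10m[48;2;17;14;9m🬎[38;2;18;15;10m[48;2;17;14;9m🬎[38;2;18;15;10m[48;2;17;14;9m🬎[38;2;18;15;10m[48;2;17;14;9m🬎[38;2;18;15;10m[48;2;17;14;9m🬎[38;2;18;15;10m[48;2;17;14;9m🬎[38;2;18;15;10m[48;2;17;14;9m🬎[38;2;18;15;10m[48;2;17;14;9m🬎[0m
[38;2;17;13;9m[48;2;15;11;8m🬂[38;2;17;13;9m[48;2;15;11;8m🬂[38;2;17;13;9m[48;2;15;11;8m🬂[38;2;17;13;9m[48;2;15;11;8m🬂[38;2;17;13;9m[48;2;15;11;8m🬂[38;2;12;15;11m[48;2;30;105;90m🬴[38;2;11;16;12m[48;2;30;105;90m🬰[38;2;16;12;8m[48;2;5;19;16m🬬[38;2;17;13;9m[48;2;15;11;8m🬂[38;2;17;13;9m[48;2;15;11;8m🬂[38;2;17;13;9m[48;2;15;11;8m🬂[38;2;17;13;9m[48;2;15;11;8m🬂[0m
[38;2;14;10;7m[48;2;13;9;6m🬎[38;2;14;10;7m[48;2;13;9;6m🬎[38;2;14;10;7m[48;2;13;9;6m🬎[38;2;14;10;7m[48;2;13;9;6m🬎[38;2;14;10;7m[48;2;13;9;6m🬎[38;2;5;19;16m[48;2;5;19;16m [38;2;5;19;16m[48;2;5;19;16m [38;2;5;19;16m[48;2;14;10;6m▌[38;2;14;10;7m[48;2;13;9;6m🬎[38;2;14;10;7m[48;2;13;9;6m🬎[38;2;14;10;7m[48;2;13;9;6m🬎[38;2;14;10;7m[48;2;13;9;6m🬎[0m
[38;2;13;8;6m[48;2;11;6;5m🬂[38;2;13;8;6m[48;2;11;6;5m🬂[38;2;13;8;6m[48;2;11;6;5m🬂[38;2;13;8;6m[48;2;11;6;5m🬂[38;2;13;8;6m[48;2;11;6;5m🬂[38;2;13;8;6m[48;2;11;6;5m🬂[38;2;13;8;6m[48;2;11;6;5m🬂[38;2;13;8;6m[48;2;11;6;5m🬂[38;2;13;8;6m[48;2;11;6;5m🬂[38;2;13;8;6m[48;2;11;6;5m🬂[38;2;13;8;6m[48;2;11;6;5m🬂[38;2;13;8;6m[48;2;11;6;5m🬂[0m
[38;2;11;5;4m[48;2;10;4;4m🬂[38;2;11;5;4m[48;2;10;4;4m🬂[38;2;11;5;4m[48;2;10;4;4m🬂[38;2;11;5;4m[48;2;10;4;4m🬂[38;2;11;5;4m[48;2;10;4;4m🬂[38;2;11;5;4m[48;2;10;4;4m🬂[38;2;11;5;4m[48;2;10;4;4m🬂[38;2;11;5;4m[48;2;10;4;4m🬂[38;2;11;5;4m[48;2;10;4;4m🬂[38;2;11;5;4m[48;2;10;4;4m🬂[38;2;11;5;4m[48;2;10;4;4m🬂[38;2;11;5;4m[48;2;10;4;4m🬂[0m
</frame>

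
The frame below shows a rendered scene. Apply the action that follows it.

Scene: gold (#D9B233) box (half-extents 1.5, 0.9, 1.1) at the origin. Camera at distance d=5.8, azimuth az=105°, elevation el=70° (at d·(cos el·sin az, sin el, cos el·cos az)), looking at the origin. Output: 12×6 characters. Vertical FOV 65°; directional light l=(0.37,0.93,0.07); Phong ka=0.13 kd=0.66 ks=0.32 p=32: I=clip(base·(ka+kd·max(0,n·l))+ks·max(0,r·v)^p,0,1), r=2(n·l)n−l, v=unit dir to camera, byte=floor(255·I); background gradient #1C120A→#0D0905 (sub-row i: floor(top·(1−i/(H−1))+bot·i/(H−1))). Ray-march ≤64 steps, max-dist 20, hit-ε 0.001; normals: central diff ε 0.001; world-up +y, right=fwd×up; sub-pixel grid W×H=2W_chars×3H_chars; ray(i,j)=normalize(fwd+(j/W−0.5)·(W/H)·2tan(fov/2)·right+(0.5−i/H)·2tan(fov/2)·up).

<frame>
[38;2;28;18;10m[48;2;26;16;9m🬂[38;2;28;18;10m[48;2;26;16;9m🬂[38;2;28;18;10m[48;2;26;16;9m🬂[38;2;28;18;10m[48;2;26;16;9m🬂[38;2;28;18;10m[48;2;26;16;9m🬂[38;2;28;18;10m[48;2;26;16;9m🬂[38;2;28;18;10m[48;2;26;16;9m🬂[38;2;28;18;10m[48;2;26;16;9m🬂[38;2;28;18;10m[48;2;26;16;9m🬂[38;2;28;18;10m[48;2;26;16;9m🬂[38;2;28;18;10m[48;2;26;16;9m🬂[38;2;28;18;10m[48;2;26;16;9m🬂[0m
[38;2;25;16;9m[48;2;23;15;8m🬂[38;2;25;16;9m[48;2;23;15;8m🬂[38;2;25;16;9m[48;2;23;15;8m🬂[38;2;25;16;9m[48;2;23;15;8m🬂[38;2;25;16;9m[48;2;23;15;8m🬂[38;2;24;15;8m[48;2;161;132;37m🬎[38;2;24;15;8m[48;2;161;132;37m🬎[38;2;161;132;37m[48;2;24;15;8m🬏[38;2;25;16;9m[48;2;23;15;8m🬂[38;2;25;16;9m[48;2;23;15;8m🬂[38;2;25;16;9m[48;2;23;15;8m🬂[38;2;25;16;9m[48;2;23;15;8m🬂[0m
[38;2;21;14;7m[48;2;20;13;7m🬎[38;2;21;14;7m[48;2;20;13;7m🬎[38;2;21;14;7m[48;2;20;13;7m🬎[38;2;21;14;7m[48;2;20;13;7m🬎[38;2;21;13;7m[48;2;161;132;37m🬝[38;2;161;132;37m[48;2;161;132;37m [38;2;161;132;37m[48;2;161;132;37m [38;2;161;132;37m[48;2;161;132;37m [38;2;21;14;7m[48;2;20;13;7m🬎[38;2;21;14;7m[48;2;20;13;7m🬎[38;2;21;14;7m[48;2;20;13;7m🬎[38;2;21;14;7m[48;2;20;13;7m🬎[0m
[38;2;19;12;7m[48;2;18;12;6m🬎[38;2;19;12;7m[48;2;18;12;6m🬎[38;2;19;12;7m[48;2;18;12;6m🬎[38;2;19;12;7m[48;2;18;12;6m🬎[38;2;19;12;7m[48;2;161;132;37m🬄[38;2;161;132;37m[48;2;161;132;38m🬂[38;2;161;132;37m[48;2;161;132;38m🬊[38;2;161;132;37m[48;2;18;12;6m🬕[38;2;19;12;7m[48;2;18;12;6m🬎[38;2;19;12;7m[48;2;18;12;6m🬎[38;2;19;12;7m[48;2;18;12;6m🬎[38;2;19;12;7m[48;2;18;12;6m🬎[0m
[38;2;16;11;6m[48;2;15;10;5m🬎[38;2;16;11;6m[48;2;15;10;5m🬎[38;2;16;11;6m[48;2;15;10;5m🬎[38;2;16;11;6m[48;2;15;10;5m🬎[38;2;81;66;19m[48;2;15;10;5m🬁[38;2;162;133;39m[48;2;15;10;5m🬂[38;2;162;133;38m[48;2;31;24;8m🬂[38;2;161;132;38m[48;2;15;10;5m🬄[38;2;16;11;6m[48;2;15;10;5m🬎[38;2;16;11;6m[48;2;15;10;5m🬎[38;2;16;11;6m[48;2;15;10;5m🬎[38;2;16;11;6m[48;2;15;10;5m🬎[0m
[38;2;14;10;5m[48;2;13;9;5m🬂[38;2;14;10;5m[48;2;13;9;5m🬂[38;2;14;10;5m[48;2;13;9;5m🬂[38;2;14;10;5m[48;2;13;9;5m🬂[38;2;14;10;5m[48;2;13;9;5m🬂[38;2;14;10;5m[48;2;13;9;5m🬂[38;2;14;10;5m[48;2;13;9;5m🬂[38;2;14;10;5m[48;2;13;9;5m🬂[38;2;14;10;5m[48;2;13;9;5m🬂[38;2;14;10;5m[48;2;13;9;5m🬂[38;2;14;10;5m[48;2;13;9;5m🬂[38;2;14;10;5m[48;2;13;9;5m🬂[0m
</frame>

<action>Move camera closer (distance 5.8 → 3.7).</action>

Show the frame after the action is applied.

<frame>
[38;2;28;18;10m[48;2;26;16;9m🬂[38;2;28;18;10m[48;2;26;16;9m🬂[38;2;28;18;10m[48;2;26;16;9m🬂[38;2;28;18;10m[48;2;26;16;9m🬂[38;2;27;17;9m[48;2;161;132;37m🬝[38;2;27;17;9m[48;2;161;132;37m🬎[38;2;27;17;9m[48;2;161;132;37m🬎[38;2;28;18;10m[48;2;26;16;9m🬂[38;2;28;18;10m[48;2;26;16;9m🬂[38;2;28;18;10m[48;2;26;16;9m🬂[38;2;28;18;10m[48;2;26;16;9m🬂[38;2;28;18;10m[48;2;26;16;9m🬂[0m
[38;2;25;16;9m[48;2;23;15;8m🬂[38;2;25;16;9m[48;2;23;15;8m🬂[38;2;25;16;9m[48;2;23;15;8m🬂[38;2;25;16;9m[48;2;23;15;8m🬂[38;2;25;16;9m[48;2;161;132;37m🬀[38;2;161;132;37m[48;2;161;132;37m [38;2;161;132;37m[48;2;161;132;37m [38;2;161;132;37m[48;2;161;132;37m [38;2;161;132;37m[48;2;161;132;37m [38;2;161;132;37m[48;2;35;25;10m🬄[38;2;25;16;9m[48;2;23;15;8m🬂[38;2;25;16;9m[48;2;23;15;8m🬂[0m
[38;2;21;14;7m[48;2;20;13;7m🬎[38;2;21;14;7m[48;2;20;13;7m🬎[38;2;21;14;7m[48;2;20;13;7m🬎[38;2;161;132;37m[48;2;21;13;7m🬦[38;2;161;132;37m[48;2;161;132;37m [38;2;161;132;37m[48;2;161;132;37m [38;2;161;132;37m[48;2;161;132;37m [38;2;161;132;37m[48;2;161;132;37m [38;2;161;132;37m[48;2;161;132;37m [38;2;21;14;7m[48;2;20;13;7m🬎[38;2;21;14;7m[48;2;20;13;7m🬎[38;2;21;14;7m[48;2;20;13;7m🬎[0m
[38;2;19;12;7m[48;2;18;12;6m🬎[38;2;19;12;7m[48;2;18;12;6m🬎[38;2;19;12;6m[48;2;161;132;38m🬝[38;2;161;132;37m[48;2;161;132;38m🬂[38;2;161;132;37m[48;2;161;132;38m🬂[38;2;161;132;37m[48;2;161;132;38m🬂[38;2;161;132;37m[48;2;161;132;38m🬊[38;2;161;132;37m[48;2;161;132;38m🬬[38;2;161;132;37m[48;2;161;132;37m [38;2;19;12;7m[48;2;18;12;6m🬎[38;2;19;12;7m[48;2;18;12;6m🬎[38;2;19;12;7m[48;2;18;12;6m🬎[0m
[38;2;16;11;6m[48;2;15;10;5m🬎[38;2;16;11;6m[48;2;15;10;5m🬎[38;2;162;133;38m[48;2;15;10;5m🬍[38;2;163;134;39m[48;2;168;139;44m🬎[38;2;164;135;40m[48;2;172;143;48m🬎[38;2;164;135;40m[48;2;171;142;48m🬎[38;2;162;133;39m[48;2;166;137;43m🬎[38;2;161;132;38m[48;2;163;134;40m🬬[38;2;161;132;37m[48;2;16;10;5m▌[38;2;16;11;6m[48;2;15;10;5m🬎[38;2;16;11;6m[48;2;15;10;5m🬎[38;2;16;11;6m[48;2;15;10;5m🬎[0m
[38;2;14;10;5m[48;2;13;9;5m🬂[38;2;14;10;5m[48;2;13;9;5m🬂[38;2;14;10;5m[48;2;13;9;5m🬂[38;2;14;10;5m[48;2;13;9;5m🬂[38;2;183;154;60m[48;2;13;9;5m🬁[38;2;181;152;57m[48;2;13;9;5m🬂[38;2;172;143;47m[48;2;13;9;5m🬎[38;2;166;137;43m[48;2;13;9;5m🬎[38;2;13;9;5m[48;2;163;134;40m▐[38;2;14;10;5m[48;2;13;9;5m🬂[38;2;14;10;5m[48;2;13;9;5m🬂[38;2;14;10;5m[48;2;13;9;5m🬂[0m
</frame>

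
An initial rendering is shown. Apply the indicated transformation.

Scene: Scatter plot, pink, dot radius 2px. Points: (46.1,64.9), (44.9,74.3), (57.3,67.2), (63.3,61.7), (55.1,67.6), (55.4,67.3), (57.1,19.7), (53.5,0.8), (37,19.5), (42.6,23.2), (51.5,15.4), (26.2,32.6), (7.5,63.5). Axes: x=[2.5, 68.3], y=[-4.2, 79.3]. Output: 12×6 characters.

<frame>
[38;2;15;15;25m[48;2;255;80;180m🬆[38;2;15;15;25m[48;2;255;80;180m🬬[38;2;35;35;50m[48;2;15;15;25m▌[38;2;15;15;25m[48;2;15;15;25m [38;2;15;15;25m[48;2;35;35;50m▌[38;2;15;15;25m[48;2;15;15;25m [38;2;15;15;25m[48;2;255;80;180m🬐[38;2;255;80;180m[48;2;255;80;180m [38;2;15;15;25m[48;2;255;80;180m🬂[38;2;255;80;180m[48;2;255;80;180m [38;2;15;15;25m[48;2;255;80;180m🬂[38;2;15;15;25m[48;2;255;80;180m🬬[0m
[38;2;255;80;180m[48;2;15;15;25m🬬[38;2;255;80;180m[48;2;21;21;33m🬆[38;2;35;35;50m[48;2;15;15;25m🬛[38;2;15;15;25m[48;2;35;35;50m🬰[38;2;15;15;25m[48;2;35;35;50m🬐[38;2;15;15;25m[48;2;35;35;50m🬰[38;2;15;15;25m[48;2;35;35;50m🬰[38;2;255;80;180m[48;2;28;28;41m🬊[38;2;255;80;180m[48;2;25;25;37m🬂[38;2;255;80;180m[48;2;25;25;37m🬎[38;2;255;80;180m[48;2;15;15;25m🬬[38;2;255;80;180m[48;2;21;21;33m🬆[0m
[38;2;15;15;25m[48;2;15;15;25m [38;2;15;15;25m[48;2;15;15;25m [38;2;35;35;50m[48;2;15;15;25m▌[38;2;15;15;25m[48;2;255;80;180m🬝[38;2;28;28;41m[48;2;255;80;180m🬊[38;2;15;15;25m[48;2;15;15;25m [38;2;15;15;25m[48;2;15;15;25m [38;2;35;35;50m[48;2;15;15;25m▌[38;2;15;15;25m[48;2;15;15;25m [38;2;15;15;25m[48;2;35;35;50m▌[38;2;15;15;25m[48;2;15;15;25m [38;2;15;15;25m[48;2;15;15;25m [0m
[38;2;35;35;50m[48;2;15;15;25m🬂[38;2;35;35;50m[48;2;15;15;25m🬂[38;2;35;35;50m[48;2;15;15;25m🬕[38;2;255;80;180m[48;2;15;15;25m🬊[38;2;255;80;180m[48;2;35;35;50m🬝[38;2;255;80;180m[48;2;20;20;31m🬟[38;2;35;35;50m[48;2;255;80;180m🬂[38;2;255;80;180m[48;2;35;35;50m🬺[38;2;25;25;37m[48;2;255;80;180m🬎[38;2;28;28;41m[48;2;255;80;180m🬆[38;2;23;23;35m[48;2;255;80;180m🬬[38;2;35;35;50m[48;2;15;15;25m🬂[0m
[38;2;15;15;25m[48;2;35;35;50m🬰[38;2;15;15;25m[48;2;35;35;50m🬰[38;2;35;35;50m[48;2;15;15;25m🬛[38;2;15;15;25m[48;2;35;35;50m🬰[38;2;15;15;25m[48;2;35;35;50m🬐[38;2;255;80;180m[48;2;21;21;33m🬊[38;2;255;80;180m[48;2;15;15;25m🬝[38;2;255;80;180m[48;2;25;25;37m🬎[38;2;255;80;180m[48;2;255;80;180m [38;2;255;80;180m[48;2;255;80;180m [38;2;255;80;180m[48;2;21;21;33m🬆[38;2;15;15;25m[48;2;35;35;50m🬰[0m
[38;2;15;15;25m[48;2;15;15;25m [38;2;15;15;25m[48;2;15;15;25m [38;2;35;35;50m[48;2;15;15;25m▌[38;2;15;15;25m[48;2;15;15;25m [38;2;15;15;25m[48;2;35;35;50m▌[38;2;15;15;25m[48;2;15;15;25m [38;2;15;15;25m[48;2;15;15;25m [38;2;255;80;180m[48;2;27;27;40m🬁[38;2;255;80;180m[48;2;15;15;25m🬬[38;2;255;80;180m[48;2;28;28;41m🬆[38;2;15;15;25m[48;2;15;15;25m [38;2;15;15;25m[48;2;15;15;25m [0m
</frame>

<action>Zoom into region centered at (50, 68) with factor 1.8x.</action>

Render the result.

<frame>
[38;2;15;15;25m[48;2;15;15;25m [38;2;15;15;25m[48;2;15;15;25m [38;2;35;35;50m[48;2;15;15;25m▌[38;2;15;15;25m[48;2;15;15;25m [38;2;15;15;25m[48;2;35;35;50m▌[38;2;15;15;25m[48;2;15;15;25m [38;2;15;15;25m[48;2;15;15;25m [38;2;35;35;50m[48;2;15;15;25m▌[38;2;15;15;25m[48;2;15;15;25m [38;2;15;15;25m[48;2;35;35;50m▌[38;2;15;15;25m[48;2;15;15;25m [38;2;15;15;25m[48;2;15;15;25m [0m
[38;2;15;15;25m[48;2;35;35;50m🬰[38;2;15;15;25m[48;2;35;35;50m🬰[38;2;35;35;50m[48;2;15;15;25m🬛[38;2;23;23;35m[48;2;255;80;180m🬝[38;2;28;28;41m[48;2;255;80;180m🬊[38;2;15;15;25m[48;2;35;35;50m🬰[38;2;15;15;25m[48;2;35;35;50m🬰[38;2;35;35;50m[48;2;15;15;25m🬛[38;2;15;15;25m[48;2;35;35;50m🬰[38;2;15;15;25m[48;2;35;35;50m🬐[38;2;15;15;25m[48;2;35;35;50m🬰[38;2;15;15;25m[48;2;35;35;50m🬰[0m
[38;2;15;15;25m[48;2;15;15;25m [38;2;15;15;25m[48;2;15;15;25m [38;2;35;35;50m[48;2;15;15;25m▌[38;2;255;80;180m[48;2;15;15;25m🬊[38;2;255;80;180m[48;2;255;80;180m [38;2;255;80;180m[48;2;15;15;25m🬐[38;2;15;15;25m[48;2;255;80;180m🬆[38;2;255;80;180m[48;2;15;15;25m🬺[38;2;255;80;180m[48;2;15;15;25m🬺[38;2;25;25;37m[48;2;255;80;180m🬎[38;2;15;15;25m[48;2;15;15;25m [38;2;15;15;25m[48;2;15;15;25m [0m
[38;2;35;35;50m[48;2;15;15;25m🬂[38;2;35;35;50m[48;2;15;15;25m🬂[38;2;35;35;50m[48;2;15;15;25m🬕[38;2;255;80;180m[48;2;19;19;30m🬁[38;2;255;80;180m[48;2;15;15;25m🬬[38;2;255;80;180m[48;2;15;15;25m🬆[38;2;255;80;180m[48;2;19;19;30m🬁[38;2;255;80;180m[48;2;21;21;33m🬆[38;2;255;80;180m[48;2;15;15;25m🬎[38;2;255;80;180m[48;2;255;80;180m [38;2;255;80;180m[48;2;25;25;37m🬛[38;2;35;35;50m[48;2;15;15;25m🬂[0m
[38;2;15;15;25m[48;2;35;35;50m🬰[38;2;15;15;25m[48;2;35;35;50m🬰[38;2;35;35;50m[48;2;15;15;25m🬛[38;2;15;15;25m[48;2;35;35;50m🬰[38;2;15;15;25m[48;2;35;35;50m🬐[38;2;15;15;25m[48;2;35;35;50m🬰[38;2;15;15;25m[48;2;35;35;50m🬰[38;2;35;35;50m[48;2;15;15;25m🬛[38;2;15;15;25m[48;2;35;35;50m🬰[38;2;27;27;40m[48;2;255;80;180m🬺[38;2;15;15;25m[48;2;35;35;50m🬰[38;2;15;15;25m[48;2;35;35;50m🬰[0m
[38;2;15;15;25m[48;2;15;15;25m [38;2;15;15;25m[48;2;15;15;25m [38;2;35;35;50m[48;2;15;15;25m▌[38;2;15;15;25m[48;2;15;15;25m [38;2;15;15;25m[48;2;35;35;50m▌[38;2;15;15;25m[48;2;15;15;25m [38;2;15;15;25m[48;2;15;15;25m [38;2;35;35;50m[48;2;15;15;25m▌[38;2;15;15;25m[48;2;15;15;25m [38;2;15;15;25m[48;2;35;35;50m▌[38;2;15;15;25m[48;2;15;15;25m [38;2;15;15;25m[48;2;15;15;25m [0m
</frame>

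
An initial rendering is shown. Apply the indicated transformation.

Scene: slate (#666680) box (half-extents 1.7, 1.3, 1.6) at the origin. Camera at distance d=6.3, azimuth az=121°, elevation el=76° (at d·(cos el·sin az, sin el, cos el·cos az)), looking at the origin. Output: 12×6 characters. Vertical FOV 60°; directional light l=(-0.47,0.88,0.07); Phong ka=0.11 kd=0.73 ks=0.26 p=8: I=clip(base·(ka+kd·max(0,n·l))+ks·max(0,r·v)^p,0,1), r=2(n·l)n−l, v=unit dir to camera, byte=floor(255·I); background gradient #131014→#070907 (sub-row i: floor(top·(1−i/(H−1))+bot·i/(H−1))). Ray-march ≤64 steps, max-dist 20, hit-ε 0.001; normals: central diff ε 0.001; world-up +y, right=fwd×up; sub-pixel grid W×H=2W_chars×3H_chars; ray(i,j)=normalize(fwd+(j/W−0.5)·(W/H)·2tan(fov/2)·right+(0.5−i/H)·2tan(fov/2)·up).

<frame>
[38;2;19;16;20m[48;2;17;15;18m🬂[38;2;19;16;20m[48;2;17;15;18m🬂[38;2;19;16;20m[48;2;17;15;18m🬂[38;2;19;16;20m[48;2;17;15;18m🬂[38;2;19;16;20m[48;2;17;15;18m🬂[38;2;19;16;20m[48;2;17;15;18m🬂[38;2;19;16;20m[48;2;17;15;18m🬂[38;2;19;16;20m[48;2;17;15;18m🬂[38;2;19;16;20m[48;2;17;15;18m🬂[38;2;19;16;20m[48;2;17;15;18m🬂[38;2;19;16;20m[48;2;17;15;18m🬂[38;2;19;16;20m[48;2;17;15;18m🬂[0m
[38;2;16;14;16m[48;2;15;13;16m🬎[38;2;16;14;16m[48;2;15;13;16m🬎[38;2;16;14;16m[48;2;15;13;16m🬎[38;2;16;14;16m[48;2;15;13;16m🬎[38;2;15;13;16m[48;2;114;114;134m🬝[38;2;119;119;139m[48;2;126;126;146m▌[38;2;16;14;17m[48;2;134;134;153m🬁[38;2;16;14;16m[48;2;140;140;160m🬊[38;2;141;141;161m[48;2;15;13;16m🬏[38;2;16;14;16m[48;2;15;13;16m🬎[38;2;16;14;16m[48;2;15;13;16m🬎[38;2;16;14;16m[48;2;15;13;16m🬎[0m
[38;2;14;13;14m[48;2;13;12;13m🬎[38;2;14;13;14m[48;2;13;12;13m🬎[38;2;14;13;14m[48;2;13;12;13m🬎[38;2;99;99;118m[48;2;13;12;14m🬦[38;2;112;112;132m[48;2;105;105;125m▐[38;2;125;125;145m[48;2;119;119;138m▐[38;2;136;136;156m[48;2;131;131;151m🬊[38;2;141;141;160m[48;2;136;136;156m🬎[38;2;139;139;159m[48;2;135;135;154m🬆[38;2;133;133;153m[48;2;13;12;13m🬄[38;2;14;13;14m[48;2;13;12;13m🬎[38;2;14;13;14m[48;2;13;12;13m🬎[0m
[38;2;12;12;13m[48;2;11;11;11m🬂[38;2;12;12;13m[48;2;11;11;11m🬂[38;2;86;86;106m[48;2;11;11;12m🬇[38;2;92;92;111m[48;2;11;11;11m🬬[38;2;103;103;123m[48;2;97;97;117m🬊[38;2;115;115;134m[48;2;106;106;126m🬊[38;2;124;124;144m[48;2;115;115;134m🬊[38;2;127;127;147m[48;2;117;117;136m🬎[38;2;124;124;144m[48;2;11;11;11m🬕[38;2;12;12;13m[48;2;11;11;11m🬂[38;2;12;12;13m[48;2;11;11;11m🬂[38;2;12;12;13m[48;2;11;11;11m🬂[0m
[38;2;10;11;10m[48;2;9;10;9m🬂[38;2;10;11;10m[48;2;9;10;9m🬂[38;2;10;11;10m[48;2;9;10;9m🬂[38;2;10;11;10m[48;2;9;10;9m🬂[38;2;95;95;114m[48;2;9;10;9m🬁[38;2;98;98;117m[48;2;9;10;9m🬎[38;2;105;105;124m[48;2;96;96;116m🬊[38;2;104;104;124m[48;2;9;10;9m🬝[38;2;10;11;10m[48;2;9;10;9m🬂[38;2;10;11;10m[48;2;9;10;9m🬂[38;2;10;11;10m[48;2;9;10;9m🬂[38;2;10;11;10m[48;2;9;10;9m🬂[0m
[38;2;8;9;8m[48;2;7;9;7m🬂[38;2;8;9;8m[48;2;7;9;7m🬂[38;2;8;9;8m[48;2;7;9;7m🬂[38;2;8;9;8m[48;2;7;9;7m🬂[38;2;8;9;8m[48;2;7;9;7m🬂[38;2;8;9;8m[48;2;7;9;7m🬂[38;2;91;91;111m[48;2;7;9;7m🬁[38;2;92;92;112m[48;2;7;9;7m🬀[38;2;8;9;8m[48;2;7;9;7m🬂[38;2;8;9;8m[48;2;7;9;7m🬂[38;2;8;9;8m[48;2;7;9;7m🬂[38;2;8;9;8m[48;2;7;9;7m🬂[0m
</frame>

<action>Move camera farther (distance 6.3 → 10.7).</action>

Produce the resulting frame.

<frame>
[38;2;19;16;20m[48;2;17;15;18m🬂[38;2;19;16;20m[48;2;17;15;18m🬂[38;2;19;16;20m[48;2;17;15;18m🬂[38;2;19;16;20m[48;2;17;15;18m🬂[38;2;19;16;20m[48;2;17;15;18m🬂[38;2;19;16;20m[48;2;17;15;18m🬂[38;2;19;16;20m[48;2;17;15;18m🬂[38;2;19;16;20m[48;2;17;15;18m🬂[38;2;19;16;20m[48;2;17;15;18m🬂[38;2;19;16;20m[48;2;17;15;18m🬂[38;2;19;16;20m[48;2;17;15;18m🬂[38;2;19;16;20m[48;2;17;15;18m🬂[0m
[38;2;16;14;16m[48;2;15;13;16m🬎[38;2;16;14;16m[48;2;15;13;16m🬎[38;2;16;14;16m[48;2;15;13;16m🬎[38;2;16;14;16m[48;2;15;13;16m🬎[38;2;16;14;16m[48;2;15;13;16m🬎[38;2;16;14;16m[48;2;15;13;16m🬎[38;2;16;14;16m[48;2;15;13;16m🬎[38;2;16;14;16m[48;2;15;13;16m🬎[38;2;16;14;16m[48;2;15;13;16m🬎[38;2;16;14;16m[48;2;15;13;16m🬎[38;2;16;14;16m[48;2;15;13;16m🬎[38;2;16;14;16m[48;2;15;13;16m🬎[0m
[38;2;14;13;14m[48;2;13;12;13m🬎[38;2;14;13;14m[48;2;13;12;13m🬎[38;2;14;13;14m[48;2;13;12;13m🬎[38;2;14;13;14m[48;2;13;12;13m🬎[38;2;14;13;14m[48;2;13;12;13m🬎[38;2;14;13;15m[48;2;122;122;142m🬀[38;2;14;13;15m[48;2;133;133;152m🬁[38;2;137;137;157m[48;2;14;13;14m🬱[38;2;14;13;14m[48;2;13;12;13m🬎[38;2;14;13;14m[48;2;13;12;13m🬎[38;2;14;13;14m[48;2;13;12;13m🬎[38;2;14;13;14m[48;2;13;12;13m🬎[0m
[38;2;12;12;13m[48;2;11;11;11m🬂[38;2;12;12;13m[48;2;11;11;11m🬂[38;2;12;12;13m[48;2;11;11;11m🬂[38;2;12;12;13m[48;2;11;11;11m🬂[38;2;107;107;127m[48;2;11;11;12m🬁[38;2;112;112;131m[48;2;11;11;11m🬬[38;2;124;124;144m[48;2;115;115;134m🬊[38;2;127;127;147m[48;2;11;11;11m🬄[38;2;12;12;13m[48;2;11;11;11m🬂[38;2;12;12;13m[48;2;11;11;11m🬂[38;2;12;12;13m[48;2;11;11;11m🬂[38;2;12;12;13m[48;2;11;11;11m🬂[0m
[38;2;10;11;10m[48;2;9;10;9m🬂[38;2;10;11;10m[48;2;9;10;9m🬂[38;2;10;11;10m[48;2;9;10;9m🬂[38;2;10;11;10m[48;2;9;10;9m🬂[38;2;10;11;10m[48;2;9;10;9m🬂[38;2;10;11;10m[48;2;9;10;9m🬂[38;2;108;108;128m[48;2;9;10;9m🬁[38;2;10;11;10m[48;2;9;10;9m🬂[38;2;10;11;10m[48;2;9;10;9m🬂[38;2;10;11;10m[48;2;9;10;9m🬂[38;2;10;11;10m[48;2;9;10;9m🬂[38;2;10;11;10m[48;2;9;10;9m🬂[0m
[38;2;8;9;8m[48;2;7;9;7m🬂[38;2;8;9;8m[48;2;7;9;7m🬂[38;2;8;9;8m[48;2;7;9;7m🬂[38;2;8;9;8m[48;2;7;9;7m🬂[38;2;8;9;8m[48;2;7;9;7m🬂[38;2;8;9;8m[48;2;7;9;7m🬂[38;2;8;9;8m[48;2;7;9;7m🬂[38;2;8;9;8m[48;2;7;9;7m🬂[38;2;8;9;8m[48;2;7;9;7m🬂[38;2;8;9;8m[48;2;7;9;7m🬂[38;2;8;9;8m[48;2;7;9;7m🬂[38;2;8;9;8m[48;2;7;9;7m🬂[0m
</frame>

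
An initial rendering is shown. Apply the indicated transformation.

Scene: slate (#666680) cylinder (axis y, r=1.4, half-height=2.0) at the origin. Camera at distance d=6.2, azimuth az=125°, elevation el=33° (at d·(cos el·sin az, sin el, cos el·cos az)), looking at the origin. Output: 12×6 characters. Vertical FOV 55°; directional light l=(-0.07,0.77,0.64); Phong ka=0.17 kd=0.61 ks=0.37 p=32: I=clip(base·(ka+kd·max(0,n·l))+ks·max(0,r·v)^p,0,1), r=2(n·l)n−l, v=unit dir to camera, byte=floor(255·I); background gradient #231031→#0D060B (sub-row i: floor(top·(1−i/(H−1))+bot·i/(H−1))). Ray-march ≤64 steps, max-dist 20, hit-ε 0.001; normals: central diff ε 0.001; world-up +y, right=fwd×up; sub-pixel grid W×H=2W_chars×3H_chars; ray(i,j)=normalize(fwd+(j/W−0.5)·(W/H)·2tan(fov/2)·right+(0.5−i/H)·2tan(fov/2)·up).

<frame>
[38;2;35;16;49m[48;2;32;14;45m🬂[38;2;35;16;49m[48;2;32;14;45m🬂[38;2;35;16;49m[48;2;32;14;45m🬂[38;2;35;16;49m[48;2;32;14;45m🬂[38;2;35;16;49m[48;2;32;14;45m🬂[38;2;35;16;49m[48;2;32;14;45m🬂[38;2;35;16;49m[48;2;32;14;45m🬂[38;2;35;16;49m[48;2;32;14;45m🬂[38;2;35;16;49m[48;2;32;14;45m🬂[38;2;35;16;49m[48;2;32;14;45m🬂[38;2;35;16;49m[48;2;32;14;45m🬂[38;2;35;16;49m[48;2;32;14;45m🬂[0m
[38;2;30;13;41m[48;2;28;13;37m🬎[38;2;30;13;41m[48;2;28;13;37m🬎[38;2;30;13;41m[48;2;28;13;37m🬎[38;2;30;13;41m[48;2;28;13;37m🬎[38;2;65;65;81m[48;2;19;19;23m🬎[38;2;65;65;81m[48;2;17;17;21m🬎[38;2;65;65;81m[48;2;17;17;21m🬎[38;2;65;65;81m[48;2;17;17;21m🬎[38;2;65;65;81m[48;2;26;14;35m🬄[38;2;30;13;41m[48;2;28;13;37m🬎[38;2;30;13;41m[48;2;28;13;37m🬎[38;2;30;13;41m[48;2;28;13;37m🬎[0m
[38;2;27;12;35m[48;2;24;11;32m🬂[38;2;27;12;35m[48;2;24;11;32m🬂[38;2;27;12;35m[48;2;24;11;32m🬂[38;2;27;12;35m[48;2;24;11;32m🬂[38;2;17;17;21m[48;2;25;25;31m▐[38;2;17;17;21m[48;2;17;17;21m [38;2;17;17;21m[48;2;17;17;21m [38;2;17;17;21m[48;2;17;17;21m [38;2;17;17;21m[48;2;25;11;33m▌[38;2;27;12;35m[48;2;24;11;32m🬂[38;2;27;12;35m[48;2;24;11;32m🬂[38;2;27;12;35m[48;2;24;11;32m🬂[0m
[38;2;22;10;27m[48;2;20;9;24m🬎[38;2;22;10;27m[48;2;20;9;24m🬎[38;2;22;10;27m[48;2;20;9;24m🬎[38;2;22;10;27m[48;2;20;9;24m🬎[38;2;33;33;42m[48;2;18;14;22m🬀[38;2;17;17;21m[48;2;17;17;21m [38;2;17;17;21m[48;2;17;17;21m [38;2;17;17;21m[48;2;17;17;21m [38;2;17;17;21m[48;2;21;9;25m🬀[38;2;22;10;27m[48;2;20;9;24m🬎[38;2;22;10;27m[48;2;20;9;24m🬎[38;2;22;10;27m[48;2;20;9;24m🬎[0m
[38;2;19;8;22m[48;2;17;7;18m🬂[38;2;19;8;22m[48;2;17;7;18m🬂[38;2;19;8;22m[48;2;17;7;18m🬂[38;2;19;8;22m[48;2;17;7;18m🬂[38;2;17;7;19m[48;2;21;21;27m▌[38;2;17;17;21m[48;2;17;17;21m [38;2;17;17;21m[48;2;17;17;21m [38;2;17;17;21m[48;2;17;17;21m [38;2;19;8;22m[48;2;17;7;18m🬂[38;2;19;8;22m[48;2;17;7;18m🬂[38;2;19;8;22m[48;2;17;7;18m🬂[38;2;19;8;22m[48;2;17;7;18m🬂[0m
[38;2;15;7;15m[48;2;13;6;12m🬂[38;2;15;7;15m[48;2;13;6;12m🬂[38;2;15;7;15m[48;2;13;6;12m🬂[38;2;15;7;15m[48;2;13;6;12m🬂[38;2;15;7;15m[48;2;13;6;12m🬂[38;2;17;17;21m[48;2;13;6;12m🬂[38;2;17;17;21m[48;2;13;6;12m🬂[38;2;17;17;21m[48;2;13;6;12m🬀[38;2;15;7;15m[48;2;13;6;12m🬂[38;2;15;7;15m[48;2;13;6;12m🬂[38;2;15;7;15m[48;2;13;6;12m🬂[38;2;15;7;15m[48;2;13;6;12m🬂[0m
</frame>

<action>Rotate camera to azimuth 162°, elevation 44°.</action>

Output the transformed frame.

<frame>
[38;2;35;16;49m[48;2;32;14;45m🬂[38;2;35;16;49m[48;2;32;14;45m🬂[38;2;35;16;49m[48;2;32;14;45m🬂[38;2;35;16;49m[48;2;32;14;45m🬂[38;2;35;16;49m[48;2;32;14;45m🬂[38;2;33;15;46m[48;2;66;66;83m🬝[38;2;34;15;47m[48;2;66;66;82m🬎[38;2;35;16;49m[48;2;32;14;45m🬂[38;2;35;16;49m[48;2;32;14;45m🬂[38;2;35;16;49m[48;2;32;14;45m🬂[38;2;35;16;49m[48;2;32;14;45m🬂[38;2;35;16;49m[48;2;32;14;45m🬂[0m
[38;2;30;13;41m[48;2;28;13;37m🬎[38;2;30;13;41m[48;2;28;13;37m🬎[38;2;30;13;41m[48;2;28;13;37m🬎[38;2;71;71;88m[48;2;27;14;36m🬇[38;2;70;70;87m[48;2;79;79;96m🬎[38;2;70;70;87m[48;2;79;79;96m🬎[38;2;68;68;85m[48;2;74;74;91m🬎[38;2;66;66;83m[48;2;69;69;86m🬎[38;2;65;65;82m[48;2;24;15;31m🬛[38;2;30;13;41m[48;2;28;13;37m🬎[38;2;30;13;41m[48;2;28;13;37m🬎[38;2;30;13;41m[48;2;28;13;37m🬎[0m
[38;2;27;12;35m[48;2;24;11;32m🬂[38;2;27;12;35m[48;2;24;11;32m🬂[38;2;27;12;35m[48;2;24;11;32m🬂[38;2;27;12;35m[48;2;24;11;32m🬂[38;2;17;17;21m[48;2;92;92;109m🬺[38;2;91;91;108m[48;2;17;17;21m🬂[38;2;83;83;99m[48;2;17;17;21m🬂[38;2;73;73;90m[48;2;17;17;21m🬂[38;2;17;17;21m[48;2;25;11;33m▌[38;2;27;12;35m[48;2;24;11;32m🬂[38;2;27;12;35m[48;2;24;11;32m🬂[38;2;27;12;35m[48;2;24;11;32m🬂[0m
[38;2;22;10;27m[48;2;20;9;24m🬎[38;2;22;10;27m[48;2;20;9;24m🬎[38;2;22;10;27m[48;2;20;9;24m🬎[38;2;22;10;27m[48;2;20;9;24m🬎[38;2;17;17;21m[48;2;21;9;25m🬨[38;2;17;17;21m[48;2;17;17;21m [38;2;17;17;21m[48;2;17;17;21m [38;2;17;17;21m[48;2;17;17;21m [38;2;17;17;21m[48;2;21;9;25m🬀[38;2;22;10;27m[48;2;20;9;24m🬎[38;2;22;10;27m[48;2;20;9;24m🬎[38;2;22;10;27m[48;2;20;9;24m🬎[0m
[38;2;19;8;22m[48;2;17;7;18m🬂[38;2;19;8;22m[48;2;17;7;18m🬂[38;2;19;8;22m[48;2;17;7;18m🬂[38;2;19;8;22m[48;2;17;7;18m🬂[38;2;17;17;21m[48;2;17;7;18m🬉[38;2;17;17;21m[48;2;17;17;21m [38;2;17;17;21m[48;2;17;17;21m [38;2;17;17;21m[48;2;16;7;17m🬝[38;2;19;8;22m[48;2;17;7;18m🬂[38;2;19;8;22m[48;2;17;7;18m🬂[38;2;19;8;22m[48;2;17;7;18m🬂[38;2;19;8;22m[48;2;17;7;18m🬂[0m
[38;2;15;7;15m[48;2;13;6;12m🬂[38;2;15;7;15m[48;2;13;6;12m🬂[38;2;15;7;15m[48;2;13;6;12m🬂[38;2;15;7;15m[48;2;13;6;12m🬂[38;2;15;7;15m[48;2;13;6;12m🬂[38;2;17;17;21m[48;2;13;6;12m🬁[38;2;17;17;21m[48;2;13;6;12m🬂[38;2;15;7;15m[48;2;13;6;12m🬂[38;2;15;7;15m[48;2;13;6;12m🬂[38;2;15;7;15m[48;2;13;6;12m🬂[38;2;15;7;15m[48;2;13;6;12m🬂[38;2;15;7;15m[48;2;13;6;12m🬂[0m
</frame>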